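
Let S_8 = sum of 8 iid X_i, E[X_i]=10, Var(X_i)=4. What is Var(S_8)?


By independence, Var(S_n) = n*Var(X_1) = 8*4 = 32

32


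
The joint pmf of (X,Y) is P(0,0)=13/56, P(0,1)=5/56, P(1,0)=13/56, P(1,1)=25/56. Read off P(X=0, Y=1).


Read from table: P(X=0, Y=1) = 5/56

5/56


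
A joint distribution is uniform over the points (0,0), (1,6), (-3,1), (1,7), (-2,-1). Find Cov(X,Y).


E[X]=-3/5, E[Y]=13/5, E[XY]=12/5
Cov(X,Y) = E[XY] - E[X]E[Y] = 12/5 + 3/5*13/5 = 99/25

99/25


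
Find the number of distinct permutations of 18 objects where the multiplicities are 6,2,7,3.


18! = 6402373705728000
Denominator: 6!=720 * 2!=2 * 7!=5040 * 3!=6
Coefficient = 6402373705728000 / 43545600 = 147026880

147026880


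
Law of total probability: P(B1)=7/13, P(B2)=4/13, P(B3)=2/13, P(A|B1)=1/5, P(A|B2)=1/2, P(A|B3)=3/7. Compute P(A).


P(A) = P(A|B1)P(B1) + P(A|B2)P(B2) + P(A|B3)P(B3)
= 1/5*7/13 + 1/2*4/13 + 3/7*2/13
= 7/65 + 2/13 + 6/91 = 149/455

149/455


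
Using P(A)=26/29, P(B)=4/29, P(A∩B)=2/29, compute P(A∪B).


P(A∪B) = P(A) + P(B) - P(A∩B)
= 26/29 + 4/29 - 2/29 = 28/29

28/29


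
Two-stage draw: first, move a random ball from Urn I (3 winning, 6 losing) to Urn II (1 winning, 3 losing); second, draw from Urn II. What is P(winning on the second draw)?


P(transfer winning) = 3/9 = 1/3; P(transfer losing) = 2/3
If winning transferred: Urn II has 2 winning of 5, so P(winning|winning moved) = 2/5
If losing transferred: Urn II has 1 winning of 5, so P(winning|losing moved) = 1/5
By total probability: P(winning) = 1/3*2/5 + 2/3*1/5 = 4/15

4/15


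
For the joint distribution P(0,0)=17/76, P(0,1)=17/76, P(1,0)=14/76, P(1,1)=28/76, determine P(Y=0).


P(Y=0) = P(0,0)+P(1,0) = 17/76 + 14/76 = 31/76

31/76


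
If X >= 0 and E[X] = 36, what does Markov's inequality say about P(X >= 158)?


Markov: P(X >= a) <= E[X]/a
P(X >= 158) <= 36/158 = 18/79

18/79


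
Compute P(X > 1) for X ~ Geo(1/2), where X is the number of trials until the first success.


P(X > 1) = P(first 1 trials all fail) = (1-p)^1 = (1/2)^1 = 1/2

1/2


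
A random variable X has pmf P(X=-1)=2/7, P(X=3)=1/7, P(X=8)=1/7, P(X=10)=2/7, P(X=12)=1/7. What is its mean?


E[X] = sum(x * P(x))
= -1*2/7 + 3*1/7 + 8*1/7 + 10*2/7 + 12*1/7
= 41/7

41/7


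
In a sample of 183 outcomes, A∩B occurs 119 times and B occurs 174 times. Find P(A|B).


P(A|B) = P(A∩B)/P(B) = (119/183)/(174/183) = 119/174

119/174


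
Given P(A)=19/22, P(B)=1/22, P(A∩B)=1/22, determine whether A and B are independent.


P(A)*P(B) = 19/22*1/22 = 19/484
P(A∩B) = 1/22 != 19/484, so not independent

No, A and B are not independent


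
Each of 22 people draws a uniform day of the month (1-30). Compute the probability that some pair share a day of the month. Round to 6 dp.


P(all different) = prod((30-i)/30 for i=0..21) = 0.000021
P(at least one match) = 1 - 0.000021 = 0.999979

0.999979


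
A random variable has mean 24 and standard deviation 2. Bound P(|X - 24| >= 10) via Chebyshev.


k = 10/2 = 5
Chebyshev: P(|X-mu| >= k*sigma) <= 1/k^2 = 1/5^2 = 1/25

1/25


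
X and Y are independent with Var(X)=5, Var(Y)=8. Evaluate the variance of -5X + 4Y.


Independence => Cov(X,Y)=0
Var(-5X + 4Y) = (-5)^2*Var(X) + 4^2*Var(Y)
= 25*5 + 16*8 = 253

253


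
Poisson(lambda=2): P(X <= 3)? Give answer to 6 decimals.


P(X<=3) = e^(-2)*2^0/0! + e^(-2)*2^1/1! + e^(-2)*2^2/2! + e^(-2)*2^3/3!
≈ 0.1353352832 + 0.2706705665 + 0.2706705665 + 0.1804470443
= 0.8571234605
≈ 0.857123

0.857123


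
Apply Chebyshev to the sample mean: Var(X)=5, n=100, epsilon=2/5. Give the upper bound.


Var(Xbar) = Var(X)/n = 5/100
Chebyshev: P(|Xbar-mu| >= 2/5) <= Var(Xbar)/(2/5)^2 = (1/20)/(4/25) = 5/16

5/16


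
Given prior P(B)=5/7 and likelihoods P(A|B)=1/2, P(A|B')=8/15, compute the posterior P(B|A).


P(A) = P(A|B)P(B) + P(A|B')P(B') = 1/2*5/7 + 8/15*2/7 = 107/210
P(B|A) = P(A|B)P(B)/P(A) = (5/14)/(107/210) = 75/107

75/107


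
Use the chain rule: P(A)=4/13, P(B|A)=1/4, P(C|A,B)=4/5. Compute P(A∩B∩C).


P(A∩B∩C) = P(A) * P(B|A) * P(C|A∩B)
= 4/13 * 1/4 * 4/5
= 1/13 * 4/5 = 4/65

4/65


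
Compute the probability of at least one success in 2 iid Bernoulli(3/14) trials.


P(at least one) = 1 - P(none)
P(none) = (1 - 3/14)^2 = (11/14)^2 = 121/196
P(at least one) = 1 - 121/196 = 75/196

75/196


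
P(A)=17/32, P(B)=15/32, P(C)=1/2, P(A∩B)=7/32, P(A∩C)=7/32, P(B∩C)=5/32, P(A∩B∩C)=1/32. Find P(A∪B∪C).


P(A∪B∪C) = P(A)+P(B)+P(C) - P(AB)-P(AC)-P(BC) + P(ABC)
= 17/32+15/32+1/2 - 7/32-7/32-5/32 + 1/32
= 15/16

15/16


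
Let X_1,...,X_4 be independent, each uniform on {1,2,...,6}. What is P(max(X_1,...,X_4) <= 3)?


P(max <= 3) = P(all X_i <= 3) = (P(X_1 <= 3))^4
= (3/6)^4 = (1/2)^4 = 1/16

1/16


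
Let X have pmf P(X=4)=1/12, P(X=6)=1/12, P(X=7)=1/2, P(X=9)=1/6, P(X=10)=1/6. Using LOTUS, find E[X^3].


E[X^3] = sum(g(x)*P(x))
= 64*1/12 + 216*1/12 + 343*1/2 + 729*1/6 + 1000*1/6
= 483

483


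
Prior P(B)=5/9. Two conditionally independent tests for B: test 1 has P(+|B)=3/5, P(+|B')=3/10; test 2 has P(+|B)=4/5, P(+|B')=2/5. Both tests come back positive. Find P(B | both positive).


After test 1: P(+) = 3/5*5/9 + 3/10*4/9 = 7/15
P(B|+) = (1/3)/(7/15) = 5/7
After test 2 (use post1 as new prior): P(+) = 4/5*5/7 + 2/5*2/7 = 24/35
P(B|+,+) = (4/7)/(24/35) = 5/6

5/6


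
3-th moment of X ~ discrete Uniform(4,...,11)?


E[X^3] = (1/8) * sum(x^3 for x=4..11)
= 4320/8 = 540

540


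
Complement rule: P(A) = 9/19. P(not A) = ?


P(A') = 1 - P(A) = 1 - 9/19 = 10/19

10/19


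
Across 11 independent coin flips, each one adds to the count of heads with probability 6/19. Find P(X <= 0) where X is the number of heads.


P(X<=0) = P(X=0)
= 1792160394037/116490258898219
= 1792160394037/116490258898219

1792160394037/116490258898219


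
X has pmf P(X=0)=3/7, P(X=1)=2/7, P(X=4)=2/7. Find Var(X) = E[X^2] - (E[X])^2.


E[X] = 10/7, E[X^2] = 34/7
Var(X) = E[X^2] - (E[X])^2 = 34/7 - (10/7)^2 = 138/49

138/49


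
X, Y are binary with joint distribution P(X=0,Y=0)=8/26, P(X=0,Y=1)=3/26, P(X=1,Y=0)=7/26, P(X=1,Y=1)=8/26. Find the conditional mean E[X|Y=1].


P(Y=1) = 11/26
E[X|Y=1] = (0*3 + 1*8)/11 = 8/11

8/11


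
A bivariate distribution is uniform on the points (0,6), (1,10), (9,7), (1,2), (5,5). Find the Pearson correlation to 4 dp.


Cov(X,Y) = 0.8000, Var(X) = 11.3600, Var(Y) = 6.8000
rho = Cov/(sqrt(VarX)*sqrt(VarY)) = 0.0910

0.0910


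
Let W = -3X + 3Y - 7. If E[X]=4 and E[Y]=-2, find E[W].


E[-3X + 3Y - 7] = -3*E[X] + 3*E[Y] - 7
= (-3)*(4) + (3)*(-2) + (-7)
= -12 - 6 - 7 = -25

-25


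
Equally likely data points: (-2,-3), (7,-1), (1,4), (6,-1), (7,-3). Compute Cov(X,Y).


E[X]=19/5, E[Y]=-4/5, E[XY]=-24/5
Cov(X,Y) = E[XY] - E[X]E[Y] = -24/5 - 19/5*-4/5 = -44/25

-44/25


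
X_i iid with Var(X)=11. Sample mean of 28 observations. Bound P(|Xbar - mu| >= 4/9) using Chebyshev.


Var(Xbar) = Var(X)/n = 11/28
Chebyshev: P(|Xbar-mu| >= 4/9) <= Var(Xbar)/(4/9)^2 = (11/28)/(16/81) = 891/448
Bound exceeds 1, so trivial bound: 1

1


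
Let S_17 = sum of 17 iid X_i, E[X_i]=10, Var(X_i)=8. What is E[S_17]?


E[S_n] = n*E[X_1] = 17*10 = 170

170


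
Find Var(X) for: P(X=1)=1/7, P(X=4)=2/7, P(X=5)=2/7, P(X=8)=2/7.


E[X] = 5, E[X^2] = 211/7
Var(X) = E[X^2] - (E[X])^2 = 211/7 - (5)^2 = 36/7

36/7


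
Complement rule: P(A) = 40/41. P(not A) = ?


P(A') = 1 - P(A) = 1 - 40/41 = 1/41

1/41


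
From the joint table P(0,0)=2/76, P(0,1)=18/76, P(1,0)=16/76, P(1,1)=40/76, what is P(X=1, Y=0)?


Read from table: P(X=1, Y=0) = 16/76 = 4/19

4/19


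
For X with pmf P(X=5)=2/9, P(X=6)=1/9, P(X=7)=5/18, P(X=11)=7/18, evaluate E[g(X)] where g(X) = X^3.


E[X^3] = sum(g(x)*P(x))
= 125*2/9 + 216*1/9 + 343*5/18 + 1331*7/18
= 1994/3

1994/3


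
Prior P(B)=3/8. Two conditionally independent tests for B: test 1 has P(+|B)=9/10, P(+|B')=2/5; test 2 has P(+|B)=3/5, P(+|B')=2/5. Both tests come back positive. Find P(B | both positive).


After test 1: P(+) = 9/10*3/8 + 2/5*5/8 = 47/80
P(B|+) = (27/80)/(47/80) = 27/47
After test 2 (use post1 as new prior): P(+) = 3/5*27/47 + 2/5*20/47 = 121/235
P(B|+,+) = (81/235)/(121/235) = 81/121

81/121


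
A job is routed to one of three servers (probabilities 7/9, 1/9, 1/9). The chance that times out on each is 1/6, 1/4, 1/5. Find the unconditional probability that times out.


P(A) = P(A|B1)P(B1) + P(A|B2)P(B2) + P(A|B3)P(B3)
= 1/6*7/9 + 1/4*1/9 + 1/5*1/9
= 7/54 + 1/36 + 1/45 = 97/540

97/540


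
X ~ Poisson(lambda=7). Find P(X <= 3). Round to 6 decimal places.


P(X<=3) = e^(-7)*7^0/0! + e^(-7)*7^1/1! + e^(-7)*7^2/2! + e^(-7)*7^3/3!
≈ 0.0009118820 + 0.0063831738 + 0.0223411082 + 0.0521292524
= 0.0817654164
≈ 0.081765

0.081765


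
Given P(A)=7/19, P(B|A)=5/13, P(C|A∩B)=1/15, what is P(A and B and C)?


P(A∩B∩C) = P(A) * P(B|A) * P(C|A∩B)
= 7/19 * 5/13 * 1/15
= 35/247 * 1/15 = 7/741

7/741


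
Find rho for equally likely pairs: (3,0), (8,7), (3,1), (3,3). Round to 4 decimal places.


Cov(X,Y) = 5.3125, Var(X) = 4.6875, Var(Y) = 7.1875
rho = Cov/(sqrt(VarX)*sqrt(VarY)) = 0.9152

0.9152


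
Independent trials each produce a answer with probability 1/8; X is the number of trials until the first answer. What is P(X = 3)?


P(X=3) = (1-p)^2 * p = (7/8)^2 * 1/8
= 49/64 * 1/8 = 49/512

49/512


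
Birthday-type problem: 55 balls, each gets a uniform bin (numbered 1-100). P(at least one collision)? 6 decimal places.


P(all different) = prod((100-i)/100 for i=0..54) = 0.000000
P(at least one match) = 1 - 0.000000 = 1.000000

1.000000


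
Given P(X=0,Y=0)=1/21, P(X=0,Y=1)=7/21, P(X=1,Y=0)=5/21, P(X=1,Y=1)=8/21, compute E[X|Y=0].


P(Y=0) = 6/21
E[X|Y=0] = (0*1 + 1*5)/6 = 5/6

5/6


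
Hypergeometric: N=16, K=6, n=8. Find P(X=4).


P(X=4) = C(6,4)*C(10,4) / C(16,8)
= 15*210 / 12870
= 3150/12870 = 35/143

35/143


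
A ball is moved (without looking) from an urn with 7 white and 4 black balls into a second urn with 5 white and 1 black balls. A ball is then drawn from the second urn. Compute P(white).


P(transfer white) = 7/11; P(transfer black) = 4/11
If white transferred: Urn II has 6 white of 7, so P(white|white moved) = 6/7
If black transferred: Urn II has 5 white of 7, so P(white|black moved) = 5/7
By total probability: P(white) = 7/11*6/7 + 4/11*5/7 = 62/77

62/77


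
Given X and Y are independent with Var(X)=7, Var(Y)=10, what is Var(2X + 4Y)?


Independence => Cov(X,Y)=0
Var(2X + 4Y) = 2^2*Var(X) + 4^2*Var(Y)
= 4*7 + 16*10 = 188

188


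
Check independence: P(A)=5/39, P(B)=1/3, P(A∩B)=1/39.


P(A)*P(B) = 5/39*1/3 = 5/117
P(A∩B) = 1/39 != 5/117, so not independent

No, A and B are not independent


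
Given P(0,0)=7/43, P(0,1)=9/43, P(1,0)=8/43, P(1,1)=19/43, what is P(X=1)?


P(X=1) = P(1,0)+P(1,1) = 8/43 + 19/43 = 27/43

27/43


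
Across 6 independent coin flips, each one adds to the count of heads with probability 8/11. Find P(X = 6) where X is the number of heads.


P(X=6) = C(6,6) * p^6 * (1-p)^0
= 1 * 262144/1771561 * 1
= 262144/1771561

262144/1771561


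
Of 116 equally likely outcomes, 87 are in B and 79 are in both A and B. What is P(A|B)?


P(A|B) = P(A∩B)/P(B) = (79/116)/(87/116) = 79/87

79/87


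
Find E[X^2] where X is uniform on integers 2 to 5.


E[X^2] = (1/4) * sum(x^2 for x=2..5)
= 54/4 = 27/2

27/2


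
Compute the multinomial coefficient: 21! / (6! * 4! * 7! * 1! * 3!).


21! = 51090942171709440000
Denominator: 6!=720 * 4!=24 * 7!=5040 * 1!=1 * 3!=6
Coefficient = 51090942171709440000 / 522547200 = 97772875200

97772875200


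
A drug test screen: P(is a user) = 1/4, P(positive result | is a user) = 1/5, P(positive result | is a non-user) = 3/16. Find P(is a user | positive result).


P(A) = P(A|B)P(B) + P(A|B')P(B') = 1/5*1/4 + 3/16*3/4 = 61/320
P(B|A) = P(A|B)P(B)/P(A) = (1/20)/(61/320) = 16/61

16/61


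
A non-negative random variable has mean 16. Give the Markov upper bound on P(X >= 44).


Markov: P(X >= a) <= E[X]/a
P(X >= 44) <= 16/44 = 4/11

4/11


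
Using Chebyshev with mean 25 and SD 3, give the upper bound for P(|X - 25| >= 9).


k = 9/3 = 3
Chebyshev: P(|X-mu| >= k*sigma) <= 1/k^2 = 1/3^2 = 1/9

1/9


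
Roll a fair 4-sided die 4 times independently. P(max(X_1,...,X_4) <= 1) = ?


P(max <= 1) = P(all X_i <= 1) = (P(X_1 <= 1))^4
= (1/4)^4 = 1/256

1/256


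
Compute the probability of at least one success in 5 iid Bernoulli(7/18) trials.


P(at least one) = 1 - P(none)
P(none) = (1 - 7/18)^5 = (11/18)^5 = 161051/1889568
P(at least one) = 1 - 161051/1889568 = 1728517/1889568

1728517/1889568


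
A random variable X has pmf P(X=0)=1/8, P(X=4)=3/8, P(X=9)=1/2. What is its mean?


E[X] = sum(x * P(x))
= 0*1/8 + 4*3/8 + 9*1/2
= 6

6


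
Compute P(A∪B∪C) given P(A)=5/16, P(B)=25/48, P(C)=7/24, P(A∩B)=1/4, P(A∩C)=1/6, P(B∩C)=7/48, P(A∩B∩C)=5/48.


P(A∪B∪C) = P(A)+P(B)+P(C) - P(AB)-P(AC)-P(BC) + P(ABC)
= 5/16+25/48+7/24 - 1/4-1/6-7/48 + 5/48
= 2/3

2/3


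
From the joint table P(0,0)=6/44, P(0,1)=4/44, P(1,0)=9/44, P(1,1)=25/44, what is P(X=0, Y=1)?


Read from table: P(X=0, Y=1) = 4/44 = 1/11

1/11


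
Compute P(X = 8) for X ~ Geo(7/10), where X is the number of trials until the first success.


P(X=8) = (1-p)^7 * p = (3/10)^7 * 7/10
= 2187/10000000 * 7/10 = 15309/100000000

15309/100000000


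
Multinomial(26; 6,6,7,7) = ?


26! = 403291461126605635584000000
Denominator: 6!=720 * 6!=720 * 7!=5040 * 7!=5040
Coefficient = 403291461126605635584000000 / 13168189440000 = 30626189193600

30626189193600


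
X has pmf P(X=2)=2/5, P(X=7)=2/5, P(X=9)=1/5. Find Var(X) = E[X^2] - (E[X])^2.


E[X] = 27/5, E[X^2] = 187/5
Var(X) = E[X^2] - (E[X])^2 = 187/5 - (27/5)^2 = 206/25

206/25


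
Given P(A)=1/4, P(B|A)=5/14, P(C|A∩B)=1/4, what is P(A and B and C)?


P(A∩B∩C) = P(A) * P(B|A) * P(C|A∩B)
= 1/4 * 5/14 * 1/4
= 5/56 * 1/4 = 5/224

5/224


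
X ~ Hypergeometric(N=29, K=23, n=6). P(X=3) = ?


P(X=3) = C(23,3)*C(6,3) / C(29,6)
= 1771*20 / 475020
= 35420/475020 = 253/3393

253/3393


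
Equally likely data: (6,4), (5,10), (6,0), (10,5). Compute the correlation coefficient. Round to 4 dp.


Cov(X,Y) = -1.0625, Var(X) = 3.6875, Var(Y) = 12.6875
rho = Cov/(sqrt(VarX)*sqrt(VarY)) = -0.1553

-0.1553


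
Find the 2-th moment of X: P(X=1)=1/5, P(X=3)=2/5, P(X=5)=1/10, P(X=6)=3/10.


E[X^2] = sum(x^2 * P(x))
= 1*1/5 + 9*2/5 + 25*1/10 + 36*3/10
= 171/10

171/10


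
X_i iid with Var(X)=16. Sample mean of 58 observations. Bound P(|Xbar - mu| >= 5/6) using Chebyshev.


Var(Xbar) = Var(X)/n = 16/58
Chebyshev: P(|Xbar-mu| >= 5/6) <= Var(Xbar)/(5/6)^2 = (8/29)/(25/36) = 288/725

288/725


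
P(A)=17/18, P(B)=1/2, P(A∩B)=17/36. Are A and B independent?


P(A)*P(B) = 17/18*1/2 = 17/36
P(A∩B) = 17/36, which equals P(A)P(B), so independent

Yes, A and B are independent


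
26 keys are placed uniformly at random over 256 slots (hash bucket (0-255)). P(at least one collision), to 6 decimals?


P(all different) = prod((256-i)/256 for i=0..25) = 0.268765
P(at least one match) = 1 - 0.268765 = 0.731235

0.731235


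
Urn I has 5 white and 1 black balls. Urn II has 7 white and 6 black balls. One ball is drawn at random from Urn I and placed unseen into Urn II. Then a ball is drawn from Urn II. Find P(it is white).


P(transfer white) = 5/6; P(transfer black) = 1/6
If white transferred: Urn II has 8 white of 14, so P(white|white moved) = 4/7
If black transferred: Urn II has 7 white of 14, so P(white|black moved) = 1/2
By total probability: P(white) = 5/6*4/7 + 1/6*1/2 = 47/84

47/84


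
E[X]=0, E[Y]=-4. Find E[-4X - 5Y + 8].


E[-4X - 5Y + 8] = -4*E[X] - 5*E[Y] + 8
= (-4)*(0) + (-5)*(-4) + (8)
= 0 + 20 + 8 = 28

28


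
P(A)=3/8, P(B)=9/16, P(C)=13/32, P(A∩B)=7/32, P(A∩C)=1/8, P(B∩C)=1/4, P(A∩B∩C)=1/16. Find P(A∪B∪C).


P(A∪B∪C) = P(A)+P(B)+P(C) - P(AB)-P(AC)-P(BC) + P(ABC)
= 3/8+9/16+13/32 - 7/32-1/8-1/4 + 1/16
= 13/16

13/16


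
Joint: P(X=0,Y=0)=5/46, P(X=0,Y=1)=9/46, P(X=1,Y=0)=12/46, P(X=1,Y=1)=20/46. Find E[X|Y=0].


P(Y=0) = 17/46
E[X|Y=0] = (0*5 + 1*12)/17 = 12/17

12/17


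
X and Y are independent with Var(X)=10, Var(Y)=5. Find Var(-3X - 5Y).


Independence => Cov(X,Y)=0
Var(-3X - 5Y) = (-3)^2*Var(X) + (-5)^2*Var(Y)
= 9*10 + 25*5 = 215

215


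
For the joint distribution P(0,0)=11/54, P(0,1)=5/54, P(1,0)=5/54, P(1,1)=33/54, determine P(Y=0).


P(Y=0) = P(0,0)+P(1,0) = 11/54 + 5/54 = 16/54 = 8/27

8/27


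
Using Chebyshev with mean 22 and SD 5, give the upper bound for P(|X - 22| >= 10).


k = 10/5 = 2
Chebyshev: P(|X-mu| >= k*sigma) <= 1/k^2 = 1/2^2 = 1/4

1/4


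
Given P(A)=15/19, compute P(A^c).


P(A') = 1 - P(A) = 1 - 15/19 = 4/19

4/19


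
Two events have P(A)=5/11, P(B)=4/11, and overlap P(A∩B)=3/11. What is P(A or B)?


P(A∪B) = P(A) + P(B) - P(A∩B)
= 5/11 + 4/11 - 3/11 = 6/11

6/11


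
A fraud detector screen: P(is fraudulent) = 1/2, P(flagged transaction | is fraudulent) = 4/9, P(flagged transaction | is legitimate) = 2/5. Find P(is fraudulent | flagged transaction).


P(A) = P(A|B)P(B) + P(A|B')P(B') = 4/9*1/2 + 2/5*1/2 = 19/45
P(B|A) = P(A|B)P(B)/P(A) = (2/9)/(19/45) = 10/19

10/19


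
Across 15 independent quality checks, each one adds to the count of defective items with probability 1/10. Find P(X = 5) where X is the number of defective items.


P(X=5) = C(15,5) * p^5 * (1-p)^10
= 3003 * 1/100000 * 3486784401/10000000000
= 10470813556203/1000000000000000

10470813556203/1000000000000000


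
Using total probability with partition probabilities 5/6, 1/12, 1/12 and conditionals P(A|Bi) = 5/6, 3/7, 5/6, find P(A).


P(A) = P(A|B1)P(B1) + P(A|B2)P(B2) + P(A|B3)P(B3)
= 5/6*5/6 + 3/7*1/12 + 5/6*1/12
= 25/36 + 1/28 + 5/72 = 403/504

403/504


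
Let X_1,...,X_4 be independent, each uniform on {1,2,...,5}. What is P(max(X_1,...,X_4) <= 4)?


P(max <= 4) = P(all X_i <= 4) = (P(X_1 <= 4))^4
= (4/5)^4 = 256/625

256/625


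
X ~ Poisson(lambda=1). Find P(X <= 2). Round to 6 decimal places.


P(X<=2) = e^(-1)*1^0/0! + e^(-1)*1^1/1! + e^(-1)*1^2/2!
≈ 0.3678794412 + 0.3678794412 + 0.1839397206
= 0.9196986030
≈ 0.919699

0.919699


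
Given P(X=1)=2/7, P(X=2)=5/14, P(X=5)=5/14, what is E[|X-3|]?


E[|X-3|] = sum(g(x)*P(x))
= 2*2/7 + 1*5/14 + 2*5/14
= 23/14

23/14


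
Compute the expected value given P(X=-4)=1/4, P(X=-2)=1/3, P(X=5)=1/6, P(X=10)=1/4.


E[X] = sum(x * P(x))
= -4*1/4 - 2*1/3 + 5*1/6 + 10*1/4
= 5/3

5/3


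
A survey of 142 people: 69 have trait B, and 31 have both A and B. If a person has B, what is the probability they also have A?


P(A|B) = P(A∩B)/P(B) = (31/142)/(69/142) = 31/69

31/69


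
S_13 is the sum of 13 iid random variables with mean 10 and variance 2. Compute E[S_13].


E[S_n] = n*E[X_1] = 13*10 = 130

130


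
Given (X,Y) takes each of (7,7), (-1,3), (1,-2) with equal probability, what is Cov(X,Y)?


E[X]=7/3, E[Y]=8/3, E[XY]=44/3
Cov(X,Y) = E[XY] - E[X]E[Y] = 44/3 - 7/3*8/3 = 76/9

76/9


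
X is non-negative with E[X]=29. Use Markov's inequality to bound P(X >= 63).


Markov: P(X >= a) <= E[X]/a
P(X >= 63) <= 29/63

29/63


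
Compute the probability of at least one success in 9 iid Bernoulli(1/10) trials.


P(at least one) = 1 - P(none)
P(none) = (1 - 1/10)^9 = (9/10)^9 = 387420489/1000000000
P(at least one) = 1 - 387420489/1000000000 = 612579511/1000000000

612579511/1000000000


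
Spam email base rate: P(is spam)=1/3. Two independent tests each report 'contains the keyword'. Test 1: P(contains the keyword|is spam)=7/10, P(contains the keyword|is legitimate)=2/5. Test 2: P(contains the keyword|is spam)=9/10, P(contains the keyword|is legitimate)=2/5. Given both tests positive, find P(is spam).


After test 1: P(+) = 7/10*1/3 + 2/5*2/3 = 1/2
P(B|+) = (7/30)/(1/2) = 7/15
After test 2 (use post1 as new prior): P(+) = 9/10*7/15 + 2/5*8/15 = 19/30
P(B|+,+) = (21/50)/(19/30) = 63/95

63/95


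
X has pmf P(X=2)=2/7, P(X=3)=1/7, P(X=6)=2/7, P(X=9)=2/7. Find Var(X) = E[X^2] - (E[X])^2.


E[X] = 37/7, E[X^2] = 251/7
Var(X) = E[X^2] - (E[X])^2 = 251/7 - (37/7)^2 = 388/49

388/49


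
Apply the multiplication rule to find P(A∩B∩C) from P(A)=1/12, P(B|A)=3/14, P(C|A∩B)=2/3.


P(A∩B∩C) = P(A) * P(B|A) * P(C|A∩B)
= 1/12 * 3/14 * 2/3
= 1/56 * 2/3 = 1/84

1/84


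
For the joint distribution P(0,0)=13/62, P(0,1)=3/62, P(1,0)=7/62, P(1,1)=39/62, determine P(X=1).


P(X=1) = P(1,0)+P(1,1) = 7/62 + 39/62 = 46/62 = 23/31

23/31


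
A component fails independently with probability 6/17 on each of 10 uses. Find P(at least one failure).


P(at least one) = 1 - P(none)
P(none) = (1 - 6/17)^10 = (11/17)^10 = 25937424601/2015993900449
P(at least one) = 1 - 25937424601/2015993900449 = 1990056475848/2015993900449

1990056475848/2015993900449


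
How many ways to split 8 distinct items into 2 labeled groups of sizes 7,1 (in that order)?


8! = 40320
Denominator: 7!=5040 * 1!=1
Coefficient = 40320 / 5040 = 8

8


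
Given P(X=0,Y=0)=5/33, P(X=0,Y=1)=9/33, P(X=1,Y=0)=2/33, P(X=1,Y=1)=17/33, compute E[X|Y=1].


P(Y=1) = 26/33
E[X|Y=1] = (0*9 + 1*17)/26 = 17/26

17/26


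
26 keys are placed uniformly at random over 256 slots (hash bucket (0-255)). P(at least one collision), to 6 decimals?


P(all different) = prod((256-i)/256 for i=0..25) = 0.268765
P(at least one match) = 1 - 0.268765 = 0.731235

0.731235


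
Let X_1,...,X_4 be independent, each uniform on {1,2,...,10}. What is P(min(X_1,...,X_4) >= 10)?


P(min >= 10) = P(all X_i >= 10) = (P(X_1 >= 10))^4
= (1/10)^4 = 1/10000

1/10000


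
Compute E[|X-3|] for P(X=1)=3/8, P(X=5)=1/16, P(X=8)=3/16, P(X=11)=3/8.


E[|X-3|] = sum(g(x)*P(x))
= 2*3/8 + 2*1/16 + 5*3/16 + 8*3/8
= 77/16

77/16


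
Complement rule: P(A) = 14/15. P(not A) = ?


P(A') = 1 - P(A) = 1 - 14/15 = 1/15

1/15


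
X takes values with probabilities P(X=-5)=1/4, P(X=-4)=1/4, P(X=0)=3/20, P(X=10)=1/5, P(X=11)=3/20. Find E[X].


E[X] = sum(x * P(x))
= -5*1/4 - 4*1/4 + 0*3/20 + 10*1/5 + 11*3/20
= 7/5

7/5


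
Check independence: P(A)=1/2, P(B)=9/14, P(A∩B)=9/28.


P(A)*P(B) = 1/2*9/14 = 9/28
P(A∩B) = 9/28, which equals P(A)P(B), so independent

Yes, A and B are independent


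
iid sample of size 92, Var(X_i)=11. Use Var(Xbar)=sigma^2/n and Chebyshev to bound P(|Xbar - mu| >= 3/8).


Var(Xbar) = Var(X)/n = 11/92
Chebyshev: P(|Xbar-mu| >= 3/8) <= Var(Xbar)/(3/8)^2 = (11/92)/(9/64) = 176/207

176/207


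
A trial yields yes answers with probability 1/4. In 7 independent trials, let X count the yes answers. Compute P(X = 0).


P(X=0) = C(7,0) * p^0 * (1-p)^7
= 1 * 1 * 2187/16384
= 2187/16384

2187/16384


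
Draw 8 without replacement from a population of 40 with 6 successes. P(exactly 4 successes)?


P(X=4) = C(6,4)*C(34,4) / C(40,8)
= 15*46376 / 76904685
= 695640/76904685 = 248/27417

248/27417


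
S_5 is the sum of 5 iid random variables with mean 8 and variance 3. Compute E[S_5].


E[S_n] = n*E[X_1] = 5*8 = 40

40


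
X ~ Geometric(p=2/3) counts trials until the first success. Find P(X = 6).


P(X=6) = (1-p)^5 * p = (1/3)^5 * 2/3
= 1/243 * 2/3 = 2/729

2/729


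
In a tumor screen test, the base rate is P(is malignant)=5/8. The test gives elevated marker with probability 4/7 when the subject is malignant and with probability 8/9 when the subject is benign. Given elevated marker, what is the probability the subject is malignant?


P(A) = P(A|B)P(B) + P(A|B')P(B') = 4/7*5/8 + 8/9*3/8 = 29/42
P(B|A) = P(A|B)P(B)/P(A) = (5/14)/(29/42) = 15/29

15/29


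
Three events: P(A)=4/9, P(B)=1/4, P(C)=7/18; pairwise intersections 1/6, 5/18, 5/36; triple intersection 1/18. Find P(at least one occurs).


P(A∪B∪C) = P(A)+P(B)+P(C) - P(AB)-P(AC)-P(BC) + P(ABC)
= 4/9+1/4+7/18 - 1/6-5/18-5/36 + 1/18
= 5/9

5/9


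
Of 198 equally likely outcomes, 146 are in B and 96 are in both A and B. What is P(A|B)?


P(A|B) = P(A∩B)/P(B) = (96/198)/(146/198) = 96/146 = 48/73

48/73


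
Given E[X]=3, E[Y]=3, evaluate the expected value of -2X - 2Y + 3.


E[-2X - 2Y + 3] = -2*E[X] - 2*E[Y] + 3
= (-2)*(3) + (-2)*(3) + (3)
= -6 - 6 + 3 = -9

-9


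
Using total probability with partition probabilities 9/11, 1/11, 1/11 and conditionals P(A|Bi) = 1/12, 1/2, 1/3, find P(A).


P(A) = P(A|B1)P(B1) + P(A|B2)P(B2) + P(A|B3)P(B3)
= 1/12*9/11 + 1/2*1/11 + 1/3*1/11
= 3/44 + 1/22 + 1/33 = 19/132

19/132


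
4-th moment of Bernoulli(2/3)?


For Bernoulli: X in {0,1}
E[X^4] = 0^4*(1-2/3) + 1^4*2/3 = 2/3

2/3


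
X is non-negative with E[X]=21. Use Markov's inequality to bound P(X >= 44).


Markov: P(X >= a) <= E[X]/a
P(X >= 44) <= 21/44

21/44


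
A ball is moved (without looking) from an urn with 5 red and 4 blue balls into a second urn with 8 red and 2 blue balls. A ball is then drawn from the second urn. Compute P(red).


P(transfer red) = 5/9; P(transfer blue) = 4/9
If red transferred: Urn II has 9 red of 11, so P(red|red moved) = 9/11
If blue transferred: Urn II has 8 red of 11, so P(red|blue moved) = 8/11
By total probability: P(red) = 5/9*9/11 + 4/9*8/11 = 7/9

7/9


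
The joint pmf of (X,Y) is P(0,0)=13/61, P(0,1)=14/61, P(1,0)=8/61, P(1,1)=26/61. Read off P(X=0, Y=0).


Read from table: P(X=0, Y=0) = 13/61

13/61


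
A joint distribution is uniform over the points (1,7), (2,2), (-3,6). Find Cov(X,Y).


E[X]=0, E[Y]=5, E[XY]=-7/3
Cov(X,Y) = E[XY] - E[X]E[Y] = -7/3 - 0*5 = -7/3

-7/3


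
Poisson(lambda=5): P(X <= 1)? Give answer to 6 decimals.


P(X<=1) = e^(-5)*5^0/0! + e^(-5)*5^1/1!
≈ 0.0067379470 + 0.0336897350
= 0.0404276820
≈ 0.040428

0.040428


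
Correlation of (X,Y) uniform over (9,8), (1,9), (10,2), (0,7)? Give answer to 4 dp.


Cov(X,Y) = -7.2500, Var(X) = 20.5000, Var(Y) = 7.2500
rho = Cov/(sqrt(VarX)*sqrt(VarY)) = -0.5947

-0.5947


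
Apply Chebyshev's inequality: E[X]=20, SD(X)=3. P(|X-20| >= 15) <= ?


k = 15/3 = 5
Chebyshev: P(|X-mu| >= k*sigma) <= 1/k^2 = 1/5^2 = 1/25

1/25


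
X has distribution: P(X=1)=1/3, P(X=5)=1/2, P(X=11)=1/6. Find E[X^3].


E[X^3] = sum(g(x)*P(x))
= 1*1/3 + 125*1/2 + 1331*1/6
= 854/3

854/3


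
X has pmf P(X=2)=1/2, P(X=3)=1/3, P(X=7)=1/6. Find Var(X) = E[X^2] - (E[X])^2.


E[X] = 19/6, E[X^2] = 79/6
Var(X) = E[X^2] - (E[X])^2 = 79/6 - (19/6)^2 = 113/36

113/36


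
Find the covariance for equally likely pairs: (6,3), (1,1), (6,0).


E[X]=13/3, E[Y]=4/3, E[XY]=19/3
Cov(X,Y) = E[XY] - E[X]E[Y] = 19/3 - 13/3*4/3 = 5/9

5/9


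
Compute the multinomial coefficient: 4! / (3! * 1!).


4! = 24
Denominator: 3!=6 * 1!=1
Coefficient = 24 / 6 = 4

4


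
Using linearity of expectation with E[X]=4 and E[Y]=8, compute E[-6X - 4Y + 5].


E[-6X - 4Y + 5] = -6*E[X] - 4*E[Y] + 5
= (-6)*(4) + (-4)*(8) + (5)
= -24 - 32 + 5 = -51

-51


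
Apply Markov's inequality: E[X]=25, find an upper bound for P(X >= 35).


Markov: P(X >= a) <= E[X]/a
P(X >= 35) <= 25/35 = 5/7

5/7


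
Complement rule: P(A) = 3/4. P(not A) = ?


P(A') = 1 - P(A) = 1 - 3/4 = 1/4

1/4


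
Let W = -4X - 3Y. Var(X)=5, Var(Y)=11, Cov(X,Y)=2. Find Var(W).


Var(-4X - 3Y) = (-4)^2*Var(X) + (-3)^2*Var(Y) + 2*(-4)*(-3)*Cov(X,Y)
= 16*5 + 9*11 + 24*2
= 80 + 99 + 48 = 227

227


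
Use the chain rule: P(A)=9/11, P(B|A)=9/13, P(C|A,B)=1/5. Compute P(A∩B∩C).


P(A∩B∩C) = P(A) * P(B|A) * P(C|A∩B)
= 9/11 * 9/13 * 1/5
= 81/143 * 1/5 = 81/715

81/715


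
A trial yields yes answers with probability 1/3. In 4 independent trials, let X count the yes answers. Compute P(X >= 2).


P(X>=2) = P(X=2) + P(X=3) + P(X=4)
= 8/27 + 8/81 + 1/81
= 11/27

11/27


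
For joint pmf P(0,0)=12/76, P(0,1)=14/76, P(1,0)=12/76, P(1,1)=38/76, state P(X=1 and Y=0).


Read from table: P(X=1, Y=0) = 12/76 = 3/19

3/19


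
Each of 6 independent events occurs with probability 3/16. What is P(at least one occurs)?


P(at least one) = 1 - P(none)
P(none) = (1 - 3/16)^6 = (13/16)^6 = 4826809/16777216
P(at least one) = 1 - 4826809/16777216 = 11950407/16777216

11950407/16777216


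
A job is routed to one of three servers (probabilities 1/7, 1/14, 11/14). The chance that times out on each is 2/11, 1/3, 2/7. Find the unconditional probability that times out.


P(A) = P(A|B1)P(B1) + P(A|B2)P(B2) + P(A|B3)P(B3)
= 2/11*1/7 + 1/3*1/14 + 2/7*11/14
= 2/77 + 1/42 + 11/49 = 887/3234

887/3234


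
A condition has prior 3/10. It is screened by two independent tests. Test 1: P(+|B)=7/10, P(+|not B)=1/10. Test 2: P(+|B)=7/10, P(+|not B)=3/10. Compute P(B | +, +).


After test 1: P(+) = 7/10*3/10 + 1/10*7/10 = 7/25
P(B|+) = (21/100)/(7/25) = 3/4
After test 2 (use post1 as new prior): P(+) = 7/10*3/4 + 3/10*1/4 = 3/5
P(B|+,+) = (21/40)/(3/5) = 7/8

7/8


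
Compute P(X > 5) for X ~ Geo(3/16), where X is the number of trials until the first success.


P(X > 5) = P(first 5 trials all fail) = (1-p)^5 = (13/16)^5 = 371293/1048576

371293/1048576


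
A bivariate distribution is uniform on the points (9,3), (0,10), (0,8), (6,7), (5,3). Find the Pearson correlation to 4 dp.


Cov(X,Y) = -8.0000, Var(X) = 12.4000, Var(Y) = 7.7600
rho = Cov/(sqrt(VarX)*sqrt(VarY)) = -0.8155

-0.8155


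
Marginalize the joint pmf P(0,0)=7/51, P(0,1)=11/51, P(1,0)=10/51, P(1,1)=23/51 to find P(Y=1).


P(Y=1) = P(0,1)+P(1,1) = 11/51 + 23/51 = 34/51 = 2/3

2/3


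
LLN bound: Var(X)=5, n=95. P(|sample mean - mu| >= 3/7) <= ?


Var(Xbar) = Var(X)/n = 5/95
Chebyshev: P(|Xbar-mu| >= 3/7) <= Var(Xbar)/(3/7)^2 = (1/19)/(9/49) = 49/171

49/171


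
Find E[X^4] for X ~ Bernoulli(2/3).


For Bernoulli: X in {0,1}
E[X^4] = 0^4*(1-2/3) + 1^4*2/3 = 2/3

2/3


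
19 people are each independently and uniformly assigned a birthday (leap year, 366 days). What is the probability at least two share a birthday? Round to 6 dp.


P(all different) = prod((366-i)/366 for i=0..18) = 0.621705
P(at least one match) = 1 - 0.621705 = 0.378295

0.378295


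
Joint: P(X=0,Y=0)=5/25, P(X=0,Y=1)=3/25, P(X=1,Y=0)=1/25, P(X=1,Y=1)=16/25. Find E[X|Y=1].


P(Y=1) = 19/25
E[X|Y=1] = (0*3 + 1*16)/19 = 16/19

16/19


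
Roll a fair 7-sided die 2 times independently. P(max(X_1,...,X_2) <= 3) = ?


P(max <= 3) = P(all X_i <= 3) = (P(X_1 <= 3))^2
= (3/7)^2 = 9/49

9/49


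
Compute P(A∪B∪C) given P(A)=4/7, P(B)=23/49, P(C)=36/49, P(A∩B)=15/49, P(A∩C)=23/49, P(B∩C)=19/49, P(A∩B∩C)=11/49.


P(A∪B∪C) = P(A)+P(B)+P(C) - P(AB)-P(AC)-P(BC) + P(ABC)
= 4/7+23/49+36/49 - 15/49-23/49-19/49 + 11/49
= 41/49

41/49


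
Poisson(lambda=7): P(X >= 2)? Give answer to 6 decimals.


P(X>=2) = 1 - P(X<=1) = 1 - (e^(-7)*7^0/0! + e^(-7)*7^1/1!)
≈ 1 - (0.0009118820 + 0.0063831738)
= 1 - 0.0072950558 = 0.9927049442
≈ 0.992705

0.992705


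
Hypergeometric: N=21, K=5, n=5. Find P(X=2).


P(X=2) = C(5,2)*C(16,3) / C(21,5)
= 10*560 / 20349
= 5600/20349 = 800/2907

800/2907


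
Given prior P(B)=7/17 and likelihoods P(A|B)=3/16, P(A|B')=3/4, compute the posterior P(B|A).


P(A) = P(A|B)P(B) + P(A|B')P(B') = 3/16*7/17 + 3/4*10/17 = 141/272
P(B|A) = P(A|B)P(B)/P(A) = (21/272)/(141/272) = 7/47

7/47


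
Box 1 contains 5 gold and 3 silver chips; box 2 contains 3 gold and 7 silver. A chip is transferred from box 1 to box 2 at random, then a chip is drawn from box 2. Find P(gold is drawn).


P(transfer gold) = 5/8; P(transfer silver) = 3/8
If gold transferred: Urn II has 4 gold of 11, so P(gold|gold moved) = 4/11
If silver transferred: Urn II has 3 gold of 11, so P(gold|silver moved) = 3/11
By total probability: P(gold) = 5/8*4/11 + 3/8*3/11 = 29/88

29/88


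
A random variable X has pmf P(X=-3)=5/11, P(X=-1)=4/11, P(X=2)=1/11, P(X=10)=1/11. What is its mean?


E[X] = sum(x * P(x))
= -3*5/11 - 1*4/11 + 2*1/11 + 10*1/11
= -7/11

-7/11


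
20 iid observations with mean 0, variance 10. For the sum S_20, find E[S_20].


E[S_n] = n*E[X_1] = 20*0 = 0

0


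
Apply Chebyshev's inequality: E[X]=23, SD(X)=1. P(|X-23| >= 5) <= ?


k = 5/1 = 5
Chebyshev: P(|X-mu| >= k*sigma) <= 1/k^2 = 1/5^2 = 1/25

1/25


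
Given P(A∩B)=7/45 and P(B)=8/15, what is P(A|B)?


P(A|B) = P(A∩B)/P(B) = (14/90)/(48/90) = 14/48 = 7/24

7/24


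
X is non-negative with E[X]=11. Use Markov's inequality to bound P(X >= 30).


Markov: P(X >= a) <= E[X]/a
P(X >= 30) <= 11/30

11/30


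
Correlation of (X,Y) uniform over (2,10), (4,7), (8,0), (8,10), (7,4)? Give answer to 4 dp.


Cov(X,Y) = -4.7600, Var(X) = 5.7600, Var(Y) = 14.5600
rho = Cov/(sqrt(VarX)*sqrt(VarY)) = -0.5198

-0.5198


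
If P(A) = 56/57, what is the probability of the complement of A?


P(A') = 1 - P(A) = 1 - 56/57 = 1/57

1/57


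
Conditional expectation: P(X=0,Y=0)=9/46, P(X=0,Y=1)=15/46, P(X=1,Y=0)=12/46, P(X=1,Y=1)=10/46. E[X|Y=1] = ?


P(Y=1) = 25/46
E[X|Y=1] = (0*15 + 1*10)/25 = 10/25 = 2/5

2/5


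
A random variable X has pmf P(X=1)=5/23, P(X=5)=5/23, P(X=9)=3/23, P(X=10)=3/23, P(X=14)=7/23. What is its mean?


E[X] = sum(x * P(x))
= 1*5/23 + 5*5/23 + 9*3/23 + 10*3/23 + 14*7/23
= 185/23

185/23


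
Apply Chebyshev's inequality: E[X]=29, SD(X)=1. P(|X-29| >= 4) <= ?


k = 4/1 = 4
Chebyshev: P(|X-mu| >= k*sigma) <= 1/k^2 = 1/4^2 = 1/16

1/16


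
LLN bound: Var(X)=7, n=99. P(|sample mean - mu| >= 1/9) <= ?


Var(Xbar) = Var(X)/n = 7/99
Chebyshev: P(|Xbar-mu| >= 1/9) <= Var(Xbar)/(1/9)^2 = (7/99)/(1/81) = 63/11
Bound exceeds 1, so trivial bound: 1

1


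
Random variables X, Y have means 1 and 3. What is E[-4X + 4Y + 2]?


E[-4X + 4Y + 2] = -4*E[X] + 4*E[Y] + 2
= (-4)*(1) + (4)*(3) + (2)
= -4 + 12 + 2 = 10

10


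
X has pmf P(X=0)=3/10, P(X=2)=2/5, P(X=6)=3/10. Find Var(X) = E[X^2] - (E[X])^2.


E[X] = 13/5, E[X^2] = 62/5
Var(X) = E[X^2] - (E[X])^2 = 62/5 - (13/5)^2 = 141/25

141/25


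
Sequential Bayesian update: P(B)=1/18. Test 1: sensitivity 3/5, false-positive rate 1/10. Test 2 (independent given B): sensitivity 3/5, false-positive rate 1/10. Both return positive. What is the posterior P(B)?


After test 1: P(+) = 3/5*1/18 + 1/10*17/18 = 23/180
P(B|+) = (1/30)/(23/180) = 6/23
After test 2 (use post1 as new prior): P(+) = 3/5*6/23 + 1/10*17/23 = 53/230
P(B|+,+) = (18/115)/(53/230) = 36/53

36/53


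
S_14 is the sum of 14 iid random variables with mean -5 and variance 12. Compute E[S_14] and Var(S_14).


E[S_n] = n*mu = 14*-5 = -70
Var(S_n) = n*sigma^2 = 14*12 = 168

E[S_14]=-70, Var(S_14)=168


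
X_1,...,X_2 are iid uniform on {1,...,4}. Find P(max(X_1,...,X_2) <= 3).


P(max <= 3) = P(all X_i <= 3) = (P(X_1 <= 3))^2
= (3/4)^2 = 9/16

9/16


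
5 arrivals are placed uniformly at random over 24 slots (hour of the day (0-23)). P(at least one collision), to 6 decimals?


P(all different) = prod((24-i)/24 for i=0..4) = 0.640553
P(at least one match) = 1 - 0.640553 = 0.359447

0.359447


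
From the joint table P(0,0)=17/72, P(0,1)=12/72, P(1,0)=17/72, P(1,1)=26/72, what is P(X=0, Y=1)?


Read from table: P(X=0, Y=1) = 12/72 = 1/6

1/6


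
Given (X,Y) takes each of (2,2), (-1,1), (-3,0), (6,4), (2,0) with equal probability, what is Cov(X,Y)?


E[X]=6/5, E[Y]=7/5, E[XY]=27/5
Cov(X,Y) = E[XY] - E[X]E[Y] = 27/5 - 6/5*7/5 = 93/25

93/25


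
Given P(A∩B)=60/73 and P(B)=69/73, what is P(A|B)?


P(A|B) = P(A∩B)/P(B) = (60/73)/(69/73) = 60/69 = 20/23

20/23


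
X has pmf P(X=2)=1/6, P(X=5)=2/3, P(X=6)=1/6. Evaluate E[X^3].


E[X^3] = sum(x^3 * P(x))
= 8*1/6 + 125*2/3 + 216*1/6
= 362/3

362/3


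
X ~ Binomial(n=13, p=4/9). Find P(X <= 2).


P(X<=2) = P(X=0) + P(X=1) + P(X=2)
= 1220703125/2541865828329 + 12695312500/2541865828329 + 20312500000/847288609443
= 24951171875/847288609443

24951171875/847288609443


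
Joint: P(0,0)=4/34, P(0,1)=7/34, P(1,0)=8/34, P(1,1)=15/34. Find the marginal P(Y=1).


P(Y=1) = P(0,1)+P(1,1) = 7/34 + 15/34 = 22/34 = 11/17

11/17


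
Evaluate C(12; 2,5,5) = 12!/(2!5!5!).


12! = 479001600
Denominator: 2!=2 * 5!=120 * 5!=120
Coefficient = 479001600 / 28800 = 16632

16632


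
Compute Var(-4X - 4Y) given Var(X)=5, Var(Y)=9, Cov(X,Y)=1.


Var(-4X - 4Y) = (-4)^2*Var(X) + (-4)^2*Var(Y) + 2*(-4)*(-4)*Cov(X,Y)
= 16*5 + 16*9 + 32*1
= 80 + 144 + 32 = 256

256


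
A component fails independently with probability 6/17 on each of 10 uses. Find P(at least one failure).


P(at least one) = 1 - P(none)
P(none) = (1 - 6/17)^10 = (11/17)^10 = 25937424601/2015993900449
P(at least one) = 1 - 25937424601/2015993900449 = 1990056475848/2015993900449

1990056475848/2015993900449


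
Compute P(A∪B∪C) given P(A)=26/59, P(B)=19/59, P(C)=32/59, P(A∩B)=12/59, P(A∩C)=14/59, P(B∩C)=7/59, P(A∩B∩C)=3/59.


P(A∪B∪C) = P(A)+P(B)+P(C) - P(AB)-P(AC)-P(BC) + P(ABC)
= 26/59+19/59+32/59 - 12/59-14/59-7/59 + 3/59
= 47/59

47/59


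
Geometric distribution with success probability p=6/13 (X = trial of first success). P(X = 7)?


P(X=7) = (1-p)^6 * p = (7/13)^6 * 6/13
= 117649/4826809 * 6/13 = 705894/62748517

705894/62748517


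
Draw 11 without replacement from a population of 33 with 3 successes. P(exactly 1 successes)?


P(X=1) = C(3,1)*C(30,10) / C(33,11)
= 3*30045015 / 193536720
= 90135045/193536720 = 231/496

231/496


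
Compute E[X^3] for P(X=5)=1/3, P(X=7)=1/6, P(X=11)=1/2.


E[X^3] = sum(g(x)*P(x))
= 125*1/3 + 343*1/6 + 1331*1/2
= 2293/3

2293/3


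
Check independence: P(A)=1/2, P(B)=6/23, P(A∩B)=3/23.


P(A)*P(B) = 1/2*6/23 = 3/23
P(A∩B) = 3/23, which equals P(A)P(B), so independent

Yes, A and B are independent


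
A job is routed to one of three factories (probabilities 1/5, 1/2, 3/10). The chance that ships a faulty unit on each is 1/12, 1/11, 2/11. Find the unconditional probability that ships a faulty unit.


P(A) = P(A|B1)P(B1) + P(A|B2)P(B2) + P(A|B3)P(B3)
= 1/12*1/5 + 1/11*1/2 + 2/11*3/10
= 1/60 + 1/22 + 3/55 = 7/60

7/60


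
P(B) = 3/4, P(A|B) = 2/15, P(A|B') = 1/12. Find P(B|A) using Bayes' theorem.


P(A) = P(A|B)P(B) + P(A|B')P(B') = 2/15*3/4 + 1/12*1/4 = 29/240
P(B|A) = P(A|B)P(B)/P(A) = (1/10)/(29/240) = 24/29

24/29


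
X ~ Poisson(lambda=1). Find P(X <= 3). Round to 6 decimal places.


P(X<=3) = e^(-1)*1^0/0! + e^(-1)*1^1/1! + e^(-1)*1^2/2! + e^(-1)*1^3/3!
≈ 0.3678794412 + 0.3678794412 + 0.1839397206 + 0.0613132402
= 0.9810118432
≈ 0.981012

0.981012


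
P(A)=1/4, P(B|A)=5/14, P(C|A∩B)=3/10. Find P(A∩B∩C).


P(A∩B∩C) = P(A) * P(B|A) * P(C|A∩B)
= 1/4 * 5/14 * 3/10
= 5/56 * 3/10 = 3/112

3/112


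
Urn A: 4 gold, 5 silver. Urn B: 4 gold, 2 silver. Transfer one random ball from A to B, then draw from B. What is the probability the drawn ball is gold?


P(transfer gold) = 4/9; P(transfer silver) = 5/9
If gold transferred: Urn II has 5 gold of 7, so P(gold|gold moved) = 5/7
If silver transferred: Urn II has 4 gold of 7, so P(gold|silver moved) = 4/7
By total probability: P(gold) = 4/9*5/7 + 5/9*4/7 = 40/63

40/63


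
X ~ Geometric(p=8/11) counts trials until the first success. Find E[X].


For geometric (trials until first success), E[X] = 1/p = 1/(8/11) = 11/8

11/8


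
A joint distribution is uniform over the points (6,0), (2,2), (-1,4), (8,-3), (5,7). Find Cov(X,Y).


E[X]=4, E[Y]=2, E[XY]=11/5
Cov(X,Y) = E[XY] - E[X]E[Y] = 11/5 - 4*2 = -29/5

-29/5


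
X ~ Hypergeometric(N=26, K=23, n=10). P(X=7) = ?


P(X=7) = C(23,7)*C(3,3) / C(26,10)
= 245157*1 / 5311735
= 245157/5311735 = 3/65

3/65
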